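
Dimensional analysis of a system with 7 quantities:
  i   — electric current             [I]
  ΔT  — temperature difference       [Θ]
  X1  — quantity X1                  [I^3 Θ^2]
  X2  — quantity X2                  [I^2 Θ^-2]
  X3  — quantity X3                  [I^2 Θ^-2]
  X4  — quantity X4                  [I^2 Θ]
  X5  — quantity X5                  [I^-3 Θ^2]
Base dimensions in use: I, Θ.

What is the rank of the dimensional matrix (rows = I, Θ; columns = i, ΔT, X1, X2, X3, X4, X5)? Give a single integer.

2

Write exponents as rows I,Θ / cols i,ΔT,X1,X2,X3,X4,X5:
  I: [ 1  0  3  2  2  2 -3]
  Θ: [ 0  1  2 -2 -2  1  2]
Row reduction gives pivot columns i,ΔT; rank = 2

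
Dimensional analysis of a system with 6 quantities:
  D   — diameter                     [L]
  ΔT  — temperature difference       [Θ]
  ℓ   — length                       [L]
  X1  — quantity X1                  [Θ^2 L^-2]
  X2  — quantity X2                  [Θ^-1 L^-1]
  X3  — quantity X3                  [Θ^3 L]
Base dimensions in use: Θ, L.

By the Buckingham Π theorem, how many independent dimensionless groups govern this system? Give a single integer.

4

Exponent matrix [Θ,L] × [D,ΔT,ℓ,X1,X2,X3]:
  Θ: [ 0  1  0  2 -1  3]
  L: [ 1  0  1 -2 -1  1]
Row reduction gives pivot columns D,ΔT; rank = 2
n=6, r=2 ⇒ 4 dimensionless groups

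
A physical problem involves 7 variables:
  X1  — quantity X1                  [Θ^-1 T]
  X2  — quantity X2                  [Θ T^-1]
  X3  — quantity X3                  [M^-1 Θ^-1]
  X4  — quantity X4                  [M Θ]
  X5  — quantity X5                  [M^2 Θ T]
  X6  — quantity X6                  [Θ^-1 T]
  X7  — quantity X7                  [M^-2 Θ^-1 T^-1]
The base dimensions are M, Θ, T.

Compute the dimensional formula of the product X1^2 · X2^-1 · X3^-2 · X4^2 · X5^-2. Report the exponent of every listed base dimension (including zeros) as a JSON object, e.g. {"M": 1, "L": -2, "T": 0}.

{"M": 0, "Θ": -1, "T": 1}

Write exponents as rows M,Θ,T / cols X1,X2,X3,X4,X5,X6,X7:
  M: [ 0  0 -1  1  2  0 -2]
  Θ: [-1  1 -1  1  1 -1 -1]
  T: [ 1 -1  0  0  1  1 -1]
  [M]: (2)·0+(-1)·0+(-2)·-1+(2)·1+(-2)·2 = 0
  [Θ]: (2)·-1+(-1)·1+(-2)·-1+(2)·1+(-2)·1 = -1
  [T]: (2)·1+(-1)·-1+(-2)·0+(2)·0+(-2)·1 = 1
⇒ Θ^-1 T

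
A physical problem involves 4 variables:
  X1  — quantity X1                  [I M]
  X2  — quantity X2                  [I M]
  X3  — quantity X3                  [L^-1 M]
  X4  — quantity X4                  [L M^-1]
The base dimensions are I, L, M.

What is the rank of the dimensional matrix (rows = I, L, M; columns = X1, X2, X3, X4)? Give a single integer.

2

Write exponents as rows I,L,M / cols X1,X2,X3,X4:
  I: [ 1  1  0  0]
  L: [ 0  0 -1  1]
  M: [ 1  1  1 -1]
RREF → pivots at {X1,X3} ⇒ r = 2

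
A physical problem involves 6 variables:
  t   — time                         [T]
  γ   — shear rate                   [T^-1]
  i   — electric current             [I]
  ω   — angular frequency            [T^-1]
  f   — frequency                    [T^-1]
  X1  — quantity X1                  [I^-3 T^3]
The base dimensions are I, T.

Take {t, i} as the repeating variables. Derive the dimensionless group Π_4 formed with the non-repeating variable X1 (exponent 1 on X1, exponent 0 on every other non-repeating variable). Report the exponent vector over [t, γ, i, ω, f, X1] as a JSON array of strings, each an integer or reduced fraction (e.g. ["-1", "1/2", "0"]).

Write exponents as rows I,T / cols t,γ,i,ω,f,X1:
  I: [ 0  0  1  0  0 -3]
  T: [ 1 -1  0 -1 -1  3]
Row reduction gives pivot columns t,i; rank = 2
Repeat: t,i; free: γ,ω,f,X1
RREF:
  r0: [   1   -1    0   -1   -1    3]
  r1: [   0    0    1    0    0   -3]
Fix exponent of X1 at 1, γ at 0, ω at 0, f at 0; solve each RREF row for its pivot's exponent:
  r0: exp(t) + (3)·1 = 0 ⇒ exp(t) = -3
  r1: exp(i) + (-3)·1 = 0 ⇒ exp(i) = 3
Π_4 = t^-3 · i^3 · X1

["-3", "0", "3", "0", "0", "1"]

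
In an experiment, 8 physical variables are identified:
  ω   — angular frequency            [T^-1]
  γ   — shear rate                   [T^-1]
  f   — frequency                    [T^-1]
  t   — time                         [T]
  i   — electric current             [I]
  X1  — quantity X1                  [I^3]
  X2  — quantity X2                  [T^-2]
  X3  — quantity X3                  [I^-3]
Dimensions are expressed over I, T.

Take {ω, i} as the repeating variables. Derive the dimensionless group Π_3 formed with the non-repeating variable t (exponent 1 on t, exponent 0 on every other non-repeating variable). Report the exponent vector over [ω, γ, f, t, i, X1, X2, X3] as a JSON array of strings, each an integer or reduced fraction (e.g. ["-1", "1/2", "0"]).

["1", "0", "0", "1", "0", "0", "0", "0"]

Exponent matrix [I,T] × [ω,γ,f,t,i,X1,X2,X3]:
  I: [ 0  0  0  0  1  3  0 -3]
  T: [-1 -1 -1  1  0  0 -2  0]
Echelon form has 2 nonzero rows (pivots: ω,i)
Repeat: ω,i; free: γ,f,t,X1,X2,X3
RREF:
  r0: [   1    1    1   -1    0    0    2    0]
  r1: [   0    0    0    0    1    3    0   -3]
Fix exponent of t at 1, γ at 0, f at 0, X1 at 0, X2 at 0, X3 at 0; solve each RREF row for its pivot's exponent:
  r0: exp(ω) + (-1)·1 = 0 ⇒ exp(ω) = 1
  r1: exp(i) + (0)·1 = 0 ⇒ exp(i) = 0
Π_3 = ω · t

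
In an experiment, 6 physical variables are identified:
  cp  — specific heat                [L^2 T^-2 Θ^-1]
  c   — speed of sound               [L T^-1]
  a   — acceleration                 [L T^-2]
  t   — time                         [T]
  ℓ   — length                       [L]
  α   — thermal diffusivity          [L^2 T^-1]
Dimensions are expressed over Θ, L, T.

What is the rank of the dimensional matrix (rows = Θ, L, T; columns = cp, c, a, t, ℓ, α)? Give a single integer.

3

Exponent matrix [Θ,L,T] × [cp,c,a,t,ℓ,α]:
  Θ: [-1  0  0  0  0  0]
  L: [ 2  1  1  0  1  2]
  T: [-2 -1 -2  1  0 -1]
Echelon form has 3 nonzero rows (pivots: cp,c,a)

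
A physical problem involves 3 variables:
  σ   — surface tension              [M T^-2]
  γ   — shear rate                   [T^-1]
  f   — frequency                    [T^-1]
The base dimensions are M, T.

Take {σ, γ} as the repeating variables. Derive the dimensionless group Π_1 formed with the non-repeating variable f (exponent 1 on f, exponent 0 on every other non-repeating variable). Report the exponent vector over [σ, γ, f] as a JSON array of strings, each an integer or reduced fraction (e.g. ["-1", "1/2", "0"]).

Write exponents as rows M,T / cols σ,γ,f:
  M: [ 1  0  0]
  T: [-2 -1 -1]
Echelon form has 2 nonzero rows (pivots: σ,γ)
Pivot set = {σ,γ}, free = {f}
RREF:
  r0: [   1    0    0]
  r1: [   0    1    1]
Fix exponent of f at 1; solve each RREF row for its pivot's exponent:
  r0: exp(σ) + (0)·1 = 0 ⇒ exp(σ) = 0
  r1: exp(γ) + (1)·1 = 0 ⇒ exp(γ) = -1
Π_1 = γ^-1 · f

["0", "-1", "1"]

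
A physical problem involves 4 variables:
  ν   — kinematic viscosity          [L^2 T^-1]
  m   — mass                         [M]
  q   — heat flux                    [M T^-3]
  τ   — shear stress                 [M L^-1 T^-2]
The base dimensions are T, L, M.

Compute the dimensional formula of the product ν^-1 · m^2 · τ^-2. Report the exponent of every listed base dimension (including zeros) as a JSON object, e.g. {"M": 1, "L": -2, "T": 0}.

Exponent matrix [T,L,M] × [ν,m,q,τ]:
  T: [-1  0 -3 -2]
  L: [ 2  0  0 -1]
  M: [ 0  1  1  1]
  [T]: (-1)·-1+(2)·0+(-2)·-2 = 5
  [L]: (-1)·2+(2)·0+(-2)·-1 = 0
  [M]: (-1)·0+(2)·1+(-2)·1 = 0
⇒ T^5

{"T": 5, "L": 0, "M": 0}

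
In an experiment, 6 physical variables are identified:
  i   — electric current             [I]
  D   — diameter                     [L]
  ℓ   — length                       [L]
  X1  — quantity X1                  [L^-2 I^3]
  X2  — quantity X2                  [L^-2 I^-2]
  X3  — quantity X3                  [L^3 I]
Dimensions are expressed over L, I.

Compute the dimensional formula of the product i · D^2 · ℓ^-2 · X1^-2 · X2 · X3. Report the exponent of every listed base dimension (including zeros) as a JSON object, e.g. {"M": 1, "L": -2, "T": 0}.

Exponent matrix [L,I] × [i,D,ℓ,X1,X2,X3]:
  L: [ 0  1  1 -2 -2  3]
  I: [ 1  0  0  3 -2  1]
  [L]: (1)·0+(2)·1+(-2)·1+(-2)·-2+(1)·-2+(1)·3 = 5
  [I]: (1)·1+(2)·0+(-2)·0+(-2)·3+(1)·-2+(1)·1 = -6
⇒ L^5 I^-6

{"L": 5, "I": -6}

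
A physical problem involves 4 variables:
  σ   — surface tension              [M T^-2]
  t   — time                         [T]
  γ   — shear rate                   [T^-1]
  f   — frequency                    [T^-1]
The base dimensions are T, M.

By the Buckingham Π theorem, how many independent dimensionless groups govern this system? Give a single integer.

2

Write exponents as rows T,M / cols σ,t,γ,f:
  T: [-2  1 -1 -1]
  M: [ 1  0  0  0]
Row reduction gives pivot columns σ,t; rank = 2
n=4, r=2 ⇒ 2 dimensionless groups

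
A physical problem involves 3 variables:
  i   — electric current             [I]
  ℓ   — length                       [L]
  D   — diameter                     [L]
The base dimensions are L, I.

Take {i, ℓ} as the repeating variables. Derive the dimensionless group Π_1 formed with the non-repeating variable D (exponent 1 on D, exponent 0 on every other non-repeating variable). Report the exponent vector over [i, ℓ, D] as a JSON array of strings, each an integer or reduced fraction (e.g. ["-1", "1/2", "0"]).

["0", "-1", "1"]

Write exponents as rows L,I / cols i,ℓ,D:
  L: [ 0  1  1]
  I: [ 1  0  0]
Echelon form has 2 nonzero rows (pivots: i,ℓ)
Repeat: i,ℓ; free: D
RREF:
  r0: [   1    0    0]
  r1: [   0    1    1]
Fix exponent of D at 1; solve each RREF row for its pivot's exponent:
  r0: exp(i) + (0)·1 = 0 ⇒ exp(i) = 0
  r1: exp(ℓ) + (1)·1 = 0 ⇒ exp(ℓ) = -1
Π_1 = ℓ^-1 · D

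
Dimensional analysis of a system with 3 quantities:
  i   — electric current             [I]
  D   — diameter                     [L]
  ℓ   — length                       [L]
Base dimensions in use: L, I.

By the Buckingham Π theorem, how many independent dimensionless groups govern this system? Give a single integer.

1

Dimensional matrix (L×I by i×D×ℓ):
  L: [ 0  1  1]
  I: [ 1  0  0]
Row reduction gives pivot columns i,D; rank = 2
n=3, r=2 ⇒ 1 dimensionless group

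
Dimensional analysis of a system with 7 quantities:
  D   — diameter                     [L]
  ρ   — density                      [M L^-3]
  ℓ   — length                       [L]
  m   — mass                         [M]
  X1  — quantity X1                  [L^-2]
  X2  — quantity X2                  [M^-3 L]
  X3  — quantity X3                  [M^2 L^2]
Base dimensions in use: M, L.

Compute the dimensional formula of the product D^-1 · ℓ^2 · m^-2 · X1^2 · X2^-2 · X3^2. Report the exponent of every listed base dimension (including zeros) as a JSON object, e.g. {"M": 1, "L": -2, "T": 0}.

Dimensional matrix (M×L by D×ρ×ℓ×m×X1×X2×X3):
  M: [ 0  1  0  1  0 -3  2]
  L: [ 1 -3  1  0 -2  1  2]
  [M]: (-1)·0+(2)·0+(-2)·1+(2)·0+(-2)·-3+(2)·2 = 8
  [L]: (-1)·1+(2)·1+(-2)·0+(2)·-2+(-2)·1+(2)·2 = -1
⇒ M^8 L^-1

{"M": 8, "L": -1}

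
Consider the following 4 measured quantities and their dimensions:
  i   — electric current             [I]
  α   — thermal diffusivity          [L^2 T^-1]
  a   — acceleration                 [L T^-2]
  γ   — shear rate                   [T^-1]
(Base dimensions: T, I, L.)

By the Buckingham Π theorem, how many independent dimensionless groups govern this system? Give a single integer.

Exponent matrix [T,I,L] × [i,α,a,γ]:
  T: [ 0 -1 -2 -1]
  I: [ 1  0  0  0]
  L: [ 0  2  1  0]
RREF → pivots at {i,α,a} ⇒ r = 3
n=4, r=3 ⇒ 1 dimensionless group

1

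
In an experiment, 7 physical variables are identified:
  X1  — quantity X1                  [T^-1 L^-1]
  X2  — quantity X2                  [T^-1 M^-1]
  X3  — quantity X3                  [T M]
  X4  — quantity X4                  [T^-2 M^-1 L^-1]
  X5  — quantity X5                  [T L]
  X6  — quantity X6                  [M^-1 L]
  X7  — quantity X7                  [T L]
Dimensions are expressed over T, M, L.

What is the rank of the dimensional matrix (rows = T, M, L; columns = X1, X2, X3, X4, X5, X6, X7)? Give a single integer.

2

Exponent matrix [T,M,L] × [X1,X2,X3,X4,X5,X6,X7]:
  T: [-1 -1  1 -2  1  0  1]
  M: [ 0 -1  1 -1  0 -1  0]
  L: [-1  0  0 -1  1  1  1]
RREF → pivots at {X1,X2} ⇒ r = 2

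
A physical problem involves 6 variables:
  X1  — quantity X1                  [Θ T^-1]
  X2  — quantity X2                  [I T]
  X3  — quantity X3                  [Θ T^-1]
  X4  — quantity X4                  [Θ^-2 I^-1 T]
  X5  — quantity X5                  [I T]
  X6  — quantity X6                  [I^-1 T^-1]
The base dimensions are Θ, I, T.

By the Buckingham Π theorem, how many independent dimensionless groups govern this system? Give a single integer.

Write exponents as rows Θ,I,T / cols X1,X2,X3,X4,X5,X6:
  Θ: [ 1  0  1 -2  0  0]
  I: [ 0  1  0 -1  1 -1]
  T: [-1  1 -1  1  1 -1]
Echelon form has 2 nonzero rows (pivots: X1,X2)
6 vars − rank 2 = 4 Π groups

4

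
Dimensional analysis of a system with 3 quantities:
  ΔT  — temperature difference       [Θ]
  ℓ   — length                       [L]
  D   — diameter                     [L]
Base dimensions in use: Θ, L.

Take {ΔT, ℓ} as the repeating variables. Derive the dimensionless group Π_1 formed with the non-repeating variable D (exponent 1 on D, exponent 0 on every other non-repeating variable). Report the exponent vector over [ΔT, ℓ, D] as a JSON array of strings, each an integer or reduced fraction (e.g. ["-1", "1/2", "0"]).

Write exponents as rows Θ,L / cols ΔT,ℓ,D:
  Θ: [ 1  0  0]
  L: [ 0  1  1]
RREF → pivots at {ΔT,ℓ} ⇒ r = 2
Pivot set = {ΔT,ℓ}, free = {D}
RREF:
  r0: [   1    0    0]
  r1: [   0    1    1]
Fix exponent of D at 1; solve each RREF row for its pivot's exponent:
  r0: exp(ΔT) + (0)·1 = 0 ⇒ exp(ΔT) = 0
  r1: exp(ℓ) + (1)·1 = 0 ⇒ exp(ℓ) = -1
Π_1 = ℓ^-1 · D

["0", "-1", "1"]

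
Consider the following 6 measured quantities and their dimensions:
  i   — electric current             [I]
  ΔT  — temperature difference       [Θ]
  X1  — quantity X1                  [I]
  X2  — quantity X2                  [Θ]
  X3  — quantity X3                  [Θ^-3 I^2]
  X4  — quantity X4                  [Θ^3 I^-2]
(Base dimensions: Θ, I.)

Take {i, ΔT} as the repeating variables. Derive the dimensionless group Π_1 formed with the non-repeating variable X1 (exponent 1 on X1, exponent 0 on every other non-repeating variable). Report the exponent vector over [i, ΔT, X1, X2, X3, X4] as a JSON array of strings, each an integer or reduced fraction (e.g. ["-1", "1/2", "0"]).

Dimensional matrix (Θ×I by i×ΔT×X1×X2×X3×X4):
  Θ: [ 0  1  0  1 -3  3]
  I: [ 1  0  1  0  2 -2]
RREF → pivots at {i,ΔT} ⇒ r = 2
Repeat: i,ΔT; free: X1,X2,X3,X4
RREF:
  r0: [   1    0    1    0    2   -2]
  r1: [   0    1    0    1   -3    3]
Fix exponent of X1 at 1, X2 at 0, X3 at 0, X4 at 0; solve each RREF row for its pivot's exponent:
  r0: exp(i) + (1)·1 = 0 ⇒ exp(i) = -1
  r1: exp(ΔT) + (0)·1 = 0 ⇒ exp(ΔT) = 0
Π_1 = i^-1 · X1

["-1", "0", "1", "0", "0", "0"]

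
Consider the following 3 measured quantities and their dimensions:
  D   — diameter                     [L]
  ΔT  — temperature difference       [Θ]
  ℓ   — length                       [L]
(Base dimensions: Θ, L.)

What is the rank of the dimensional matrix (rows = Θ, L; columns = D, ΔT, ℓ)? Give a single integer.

Write exponents as rows Θ,L / cols D,ΔT,ℓ:
  Θ: [ 0  1  0]
  L: [ 1  0  1]
RREF → pivots at {D,ΔT} ⇒ r = 2

2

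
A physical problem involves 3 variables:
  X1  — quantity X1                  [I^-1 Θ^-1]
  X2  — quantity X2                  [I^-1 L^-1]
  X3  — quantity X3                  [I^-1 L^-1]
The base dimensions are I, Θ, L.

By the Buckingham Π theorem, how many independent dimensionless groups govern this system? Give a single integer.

1

Dimensional matrix (I×Θ×L by X1×X2×X3):
  I: [-1 -1 -1]
  Θ: [-1  0  0]
  L: [ 0 -1 -1]
Echelon form has 2 nonzero rows (pivots: X1,X2)
Π count = n − r = 3 − 2 = 1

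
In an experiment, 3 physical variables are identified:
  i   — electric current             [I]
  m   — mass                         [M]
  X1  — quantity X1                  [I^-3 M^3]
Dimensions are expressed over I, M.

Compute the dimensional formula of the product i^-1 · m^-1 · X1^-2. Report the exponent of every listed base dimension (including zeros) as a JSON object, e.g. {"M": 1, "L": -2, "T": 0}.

Exponent matrix [I,M] × [i,m,X1]:
  I: [ 1  0 -3]
  M: [ 0  1  3]
  [I]: (-1)·1+(-1)·0+(-2)·-3 = 5
  [M]: (-1)·0+(-1)·1+(-2)·3 = -7
⇒ I^5 M^-7

{"I": 5, "M": -7}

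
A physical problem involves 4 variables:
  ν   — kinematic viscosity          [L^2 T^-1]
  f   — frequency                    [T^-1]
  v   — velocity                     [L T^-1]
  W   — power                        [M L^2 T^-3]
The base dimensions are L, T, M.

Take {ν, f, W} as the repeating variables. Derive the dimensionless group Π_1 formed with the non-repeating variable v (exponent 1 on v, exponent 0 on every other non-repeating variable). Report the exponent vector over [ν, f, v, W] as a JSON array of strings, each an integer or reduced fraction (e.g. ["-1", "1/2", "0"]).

Write exponents as rows L,T,M / cols ν,f,v,W:
  L: [ 2  0  1  2]
  T: [-1 -1 -1 -3]
  M: [ 0  0  0  1]
Row reduction gives pivot columns ν,f,W; rank = 3
Repeat: ν,f,W; free: v
RREF:
  r0: [   1    0  1/2    0]
  r1: [   0    1  1/2    0]
  r2: [   0    0    0    1]
Fix exponent of v at 1; solve each RREF row for its pivot's exponent:
  r0: exp(ν) + (1/2)·1 = 0 ⇒ exp(ν) = -1/2
  r1: exp(f) + (1/2)·1 = 0 ⇒ exp(f) = -1/2
  r2: exp(W) + (0)·1 = 0 ⇒ exp(W) = 0
Π_1 = ν^(-1/2) · f^(-1/2) · v

["-1/2", "-1/2", "1", "0"]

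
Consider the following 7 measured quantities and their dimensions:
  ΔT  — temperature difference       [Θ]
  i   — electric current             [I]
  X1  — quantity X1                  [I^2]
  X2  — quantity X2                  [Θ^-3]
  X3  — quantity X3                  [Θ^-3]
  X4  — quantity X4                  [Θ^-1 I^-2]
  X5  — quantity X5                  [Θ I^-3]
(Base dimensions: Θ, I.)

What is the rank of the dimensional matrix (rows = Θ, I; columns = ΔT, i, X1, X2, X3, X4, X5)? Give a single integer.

2

Exponent matrix [Θ,I] × [ΔT,i,X1,X2,X3,X4,X5]:
  Θ: [ 1  0  0 -3 -3 -1  1]
  I: [ 0  1  2  0  0 -2 -3]
Row reduction gives pivot columns ΔT,i; rank = 2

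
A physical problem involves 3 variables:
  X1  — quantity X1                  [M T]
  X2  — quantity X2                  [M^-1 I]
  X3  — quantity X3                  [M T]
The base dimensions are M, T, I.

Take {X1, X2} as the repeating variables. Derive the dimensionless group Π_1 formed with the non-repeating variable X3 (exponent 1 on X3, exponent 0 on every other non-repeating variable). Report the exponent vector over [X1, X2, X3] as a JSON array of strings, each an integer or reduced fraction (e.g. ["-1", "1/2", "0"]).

["-1", "0", "1"]

Dimensional matrix (M×T×I by X1×X2×X3):
  M: [ 1 -1  1]
  T: [ 1  0  1]
  I: [ 0  1  0]
Echelon form has 2 nonzero rows (pivots: X1,X2)
Repeat: X1,X2; free: X3
RREF:
  r0: [   1    0    1]
  r1: [   0    1    0]
  r2: [   0    0    0]
Fix exponent of X3 at 1; solve each RREF row for its pivot's exponent:
  r0: exp(X1) + (1)·1 = 0 ⇒ exp(X1) = -1
  r1: exp(X2) + (0)·1 = 0 ⇒ exp(X2) = 0
Π_1 = X1^-1 · X3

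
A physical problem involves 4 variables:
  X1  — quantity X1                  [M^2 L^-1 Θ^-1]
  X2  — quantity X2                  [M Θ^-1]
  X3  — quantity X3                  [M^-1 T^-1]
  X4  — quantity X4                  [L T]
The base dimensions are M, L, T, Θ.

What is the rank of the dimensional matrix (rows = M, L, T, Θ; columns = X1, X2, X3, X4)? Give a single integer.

3

Write exponents as rows M,L,T,Θ / cols X1,X2,X3,X4:
  M: [ 2  1 -1  0]
  L: [-1  0  0  1]
  T: [ 0  0 -1  1]
  Θ: [-1 -1  0  0]
Row reduction gives pivot columns X1,X2,X3; rank = 3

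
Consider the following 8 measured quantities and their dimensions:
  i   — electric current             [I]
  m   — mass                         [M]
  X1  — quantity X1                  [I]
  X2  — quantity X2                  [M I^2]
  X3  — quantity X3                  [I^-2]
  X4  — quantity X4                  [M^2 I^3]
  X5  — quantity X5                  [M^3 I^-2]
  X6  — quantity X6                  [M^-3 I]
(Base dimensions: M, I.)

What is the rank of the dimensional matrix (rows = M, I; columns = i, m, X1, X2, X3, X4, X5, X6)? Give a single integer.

2

Exponent matrix [M,I] × [i,m,X1,X2,X3,X4,X5,X6]:
  M: [ 0  1  0  1  0  2  3 -3]
  I: [ 1  0  1  2 -2  3 -2  1]
RREF → pivots at {i,m} ⇒ r = 2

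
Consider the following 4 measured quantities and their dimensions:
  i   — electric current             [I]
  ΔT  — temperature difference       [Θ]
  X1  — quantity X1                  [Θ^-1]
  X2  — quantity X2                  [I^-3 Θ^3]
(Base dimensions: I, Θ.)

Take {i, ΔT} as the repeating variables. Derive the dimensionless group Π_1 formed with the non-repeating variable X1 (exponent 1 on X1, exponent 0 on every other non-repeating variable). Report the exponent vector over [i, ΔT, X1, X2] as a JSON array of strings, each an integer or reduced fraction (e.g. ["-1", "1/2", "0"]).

["0", "1", "1", "0"]

Dimensional matrix (I×Θ by i×ΔT×X1×X2):
  I: [ 1  0  0 -3]
  Θ: [ 0  1 -1  3]
Echelon form has 2 nonzero rows (pivots: i,ΔT)
Pivot set = {i,ΔT}, free = {X1,X2}
RREF:
  r0: [   1    0    0   -3]
  r1: [   0    1   -1    3]
Fix exponent of X1 at 1, X2 at 0; solve each RREF row for its pivot's exponent:
  r0: exp(i) + (0)·1 = 0 ⇒ exp(i) = 0
  r1: exp(ΔT) + (-1)·1 = 0 ⇒ exp(ΔT) = 1
Π_1 = ΔT · X1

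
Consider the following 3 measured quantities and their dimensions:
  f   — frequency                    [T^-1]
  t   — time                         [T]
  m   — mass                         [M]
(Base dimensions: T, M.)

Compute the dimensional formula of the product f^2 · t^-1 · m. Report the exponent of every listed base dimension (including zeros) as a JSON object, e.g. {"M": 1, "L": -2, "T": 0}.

Write exponents as rows T,M / cols f,t,m:
  T: [-1  1  0]
  M: [ 0  0  1]
  [T]: (2)·-1+(-1)·1+(1)·0 = -3
  [M]: (2)·0+(-1)·0+(1)·1 = 1
⇒ T^-3 M

{"T": -3, "M": 1}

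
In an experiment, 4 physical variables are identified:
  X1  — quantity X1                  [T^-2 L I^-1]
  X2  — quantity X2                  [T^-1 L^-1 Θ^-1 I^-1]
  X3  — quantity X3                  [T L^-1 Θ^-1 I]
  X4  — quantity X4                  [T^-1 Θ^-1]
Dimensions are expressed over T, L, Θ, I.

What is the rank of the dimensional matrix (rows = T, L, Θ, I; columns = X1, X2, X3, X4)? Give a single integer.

3

Write exponents as rows T,L,Θ,I / cols X1,X2,X3,X4:
  T: [-2 -1  1 -1]
  L: [ 1 -1 -1  0]
  Θ: [ 0 -1 -1 -1]
  I: [-1 -1  1  0]
Echelon form has 3 nonzero rows (pivots: X1,X2,X3)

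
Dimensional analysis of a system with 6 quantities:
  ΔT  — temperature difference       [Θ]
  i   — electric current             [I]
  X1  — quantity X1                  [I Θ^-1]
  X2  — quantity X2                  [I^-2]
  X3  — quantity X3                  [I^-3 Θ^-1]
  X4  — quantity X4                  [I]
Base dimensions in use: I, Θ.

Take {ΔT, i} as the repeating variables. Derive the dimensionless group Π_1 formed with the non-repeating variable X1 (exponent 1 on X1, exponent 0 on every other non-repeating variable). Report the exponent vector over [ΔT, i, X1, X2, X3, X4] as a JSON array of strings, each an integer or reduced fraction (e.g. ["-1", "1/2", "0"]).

Write exponents as rows I,Θ / cols ΔT,i,X1,X2,X3,X4:
  I: [ 0  1  1 -2 -3  1]
  Θ: [ 1  0 -1  0 -1  0]
Row reduction gives pivot columns ΔT,i; rank = 2
Pivot set = {ΔT,i}, free = {X1,X2,X3,X4}
RREF:
  r0: [   1    0   -1    0   -1    0]
  r1: [   0    1    1   -2   -3    1]
Fix exponent of X1 at 1, X2 at 0, X3 at 0, X4 at 0; solve each RREF row for its pivot's exponent:
  r0: exp(ΔT) + (-1)·1 = 0 ⇒ exp(ΔT) = 1
  r1: exp(i) + (1)·1 = 0 ⇒ exp(i) = -1
Π_1 = ΔT · i^-1 · X1

["1", "-1", "1", "0", "0", "0"]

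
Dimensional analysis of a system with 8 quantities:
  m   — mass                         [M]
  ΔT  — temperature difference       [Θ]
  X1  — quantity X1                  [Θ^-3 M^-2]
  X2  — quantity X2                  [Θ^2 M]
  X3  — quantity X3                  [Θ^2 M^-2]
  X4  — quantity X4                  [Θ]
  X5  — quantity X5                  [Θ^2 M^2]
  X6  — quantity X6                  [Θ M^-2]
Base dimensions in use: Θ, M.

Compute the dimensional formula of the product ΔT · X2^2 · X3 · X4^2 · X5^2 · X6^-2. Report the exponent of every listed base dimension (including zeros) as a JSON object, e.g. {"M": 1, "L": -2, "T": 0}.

{"Θ": 11, "M": 8}

Exponent matrix [Θ,M] × [m,ΔT,X1,X2,X3,X4,X5,X6]:
  Θ: [ 0  1 -3  2  2  1  2  1]
  M: [ 1  0 -2  1 -2  0  2 -2]
  [Θ]: (1)·1+(2)·2+(1)·2+(2)·1+(2)·2+(-2)·1 = 11
  [M]: (1)·0+(2)·1+(1)·-2+(2)·0+(2)·2+(-2)·-2 = 8
⇒ Θ^11 M^8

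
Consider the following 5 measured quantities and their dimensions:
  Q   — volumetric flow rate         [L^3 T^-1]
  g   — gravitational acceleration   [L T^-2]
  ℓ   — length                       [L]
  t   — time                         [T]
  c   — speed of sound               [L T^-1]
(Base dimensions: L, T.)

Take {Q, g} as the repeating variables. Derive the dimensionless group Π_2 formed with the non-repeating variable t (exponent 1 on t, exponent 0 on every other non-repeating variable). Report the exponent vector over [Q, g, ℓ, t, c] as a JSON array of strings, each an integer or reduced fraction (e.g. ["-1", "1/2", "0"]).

Write exponents as rows L,T / cols Q,g,ℓ,t,c:
  L: [ 3  1  1  0  1]
  T: [-1 -2  0  1 -1]
Echelon form has 2 nonzero rows (pivots: Q,g)
Pivot set = {Q,g}, free = {ℓ,t,c}
RREF:
  r0: [   1    0  2/5  1/5  1/5]
  r1: [   0    1 -1/5 -3/5  2/5]
Fix exponent of t at 1, ℓ at 0, c at 0; solve each RREF row for its pivot's exponent:
  r0: exp(Q) + (1/5)·1 = 0 ⇒ exp(Q) = -1/5
  r1: exp(g) + (-3/5)·1 = 0 ⇒ exp(g) = 3/5
Π_2 = Q^(-1/5) · g^(3/5) · t

["-1/5", "3/5", "0", "1", "0"]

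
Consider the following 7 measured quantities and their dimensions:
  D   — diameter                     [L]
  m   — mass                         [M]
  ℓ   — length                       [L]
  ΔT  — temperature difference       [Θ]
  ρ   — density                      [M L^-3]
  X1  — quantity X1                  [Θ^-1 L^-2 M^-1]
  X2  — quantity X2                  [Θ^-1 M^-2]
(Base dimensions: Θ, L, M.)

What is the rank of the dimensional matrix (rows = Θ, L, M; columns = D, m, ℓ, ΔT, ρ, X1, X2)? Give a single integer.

Write exponents as rows Θ,L,M / cols D,m,ℓ,ΔT,ρ,X1,X2:
  Θ: [ 0  0  0  1  0 -1 -1]
  L: [ 1  0  1  0 -3 -2  0]
  M: [ 0  1  0  0  1 -1 -2]
RREF → pivots at {D,m,ΔT} ⇒ r = 3

3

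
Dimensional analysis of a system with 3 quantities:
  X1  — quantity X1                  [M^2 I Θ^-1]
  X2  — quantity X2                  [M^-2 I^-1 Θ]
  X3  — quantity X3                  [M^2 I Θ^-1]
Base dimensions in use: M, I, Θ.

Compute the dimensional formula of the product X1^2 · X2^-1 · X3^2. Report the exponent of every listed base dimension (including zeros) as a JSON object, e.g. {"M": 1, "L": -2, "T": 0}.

{"M": 10, "I": 5, "Θ": -5}

Exponent matrix [M,I,Θ] × [X1,X2,X3]:
  M: [ 2 -2  2]
  I: [ 1 -1  1]
  Θ: [-1  1 -1]
  [M]: (2)·2+(-1)·-2+(2)·2 = 10
  [I]: (2)·1+(-1)·-1+(2)·1 = 5
  [Θ]: (2)·-1+(-1)·1+(2)·-1 = -5
⇒ M^10 I^5 Θ^-5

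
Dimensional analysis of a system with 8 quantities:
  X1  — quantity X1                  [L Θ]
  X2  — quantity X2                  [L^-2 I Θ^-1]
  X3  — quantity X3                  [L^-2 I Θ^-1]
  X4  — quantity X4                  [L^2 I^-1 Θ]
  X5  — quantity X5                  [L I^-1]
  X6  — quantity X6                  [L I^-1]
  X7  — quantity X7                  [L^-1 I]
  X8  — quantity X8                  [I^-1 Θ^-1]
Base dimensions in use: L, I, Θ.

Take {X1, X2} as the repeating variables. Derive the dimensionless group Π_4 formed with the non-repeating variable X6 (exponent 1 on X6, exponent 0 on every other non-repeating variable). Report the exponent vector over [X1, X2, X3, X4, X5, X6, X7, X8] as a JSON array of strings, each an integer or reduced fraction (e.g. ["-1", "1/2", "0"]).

Write exponents as rows L,I,Θ / cols X1,X2,X3,X4,X5,X6,X7,X8:
  L: [ 1 -2 -2  2  1  1 -1  0]
  I: [ 0  1  1 -1 -1 -1  1 -1]
  Θ: [ 1 -1 -1  1  0  0  0 -1]
Row reduction gives pivot columns X1,X2; rank = 2
Pivot set = {X1,X2}, free = {X3,X4,X5,X6,X7,X8}
RREF:
  r0: [   1    0    0    0   -1   -1    1   -2]
  r1: [   0    1    1   -1   -1   -1    1   -1]
  r2: [   0    0    0    0    0    0    0    0]
Fix exponent of X6 at 1, X3 at 0, X4 at 0, X5 at 0, X7 at 0, X8 at 0; solve each RREF row for its pivot's exponent:
  r0: exp(X1) + (-1)·1 = 0 ⇒ exp(X1) = 1
  r1: exp(X2) + (-1)·1 = 0 ⇒ exp(X2) = 1
Π_4 = X1 · X2 · X6

["1", "1", "0", "0", "0", "1", "0", "0"]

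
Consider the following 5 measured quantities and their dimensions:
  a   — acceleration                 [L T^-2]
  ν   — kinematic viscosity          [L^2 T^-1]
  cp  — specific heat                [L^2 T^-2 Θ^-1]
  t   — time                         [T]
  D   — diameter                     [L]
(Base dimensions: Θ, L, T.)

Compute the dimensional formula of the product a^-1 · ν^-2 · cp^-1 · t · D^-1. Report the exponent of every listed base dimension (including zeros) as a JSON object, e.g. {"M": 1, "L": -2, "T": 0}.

Write exponents as rows Θ,L,T / cols a,ν,cp,t,D:
  Θ: [ 0  0 -1  0  0]
  L: [ 1  2  2  0  1]
  T: [-2 -1 -2  1  0]
  [Θ]: (-1)·0+(-2)·0+(-1)·-1+(1)·0+(-1)·0 = 1
  [L]: (-1)·1+(-2)·2+(-1)·2+(1)·0+(-1)·1 = -8
  [T]: (-1)·-2+(-2)·-1+(-1)·-2+(1)·1+(-1)·0 = 7
⇒ Θ L^-8 T^7

{"Θ": 1, "L": -8, "T": 7}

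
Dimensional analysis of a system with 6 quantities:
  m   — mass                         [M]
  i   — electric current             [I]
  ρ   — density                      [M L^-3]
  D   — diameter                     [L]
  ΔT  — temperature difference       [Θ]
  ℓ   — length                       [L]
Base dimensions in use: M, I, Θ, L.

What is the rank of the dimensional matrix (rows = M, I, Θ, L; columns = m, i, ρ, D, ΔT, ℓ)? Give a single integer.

4

Dimensional matrix (M×I×Θ×L by m×i×ρ×D×ΔT×ℓ):
  M: [ 1  0  1  0  0  0]
  I: [ 0  1  0  0  0  0]
  Θ: [ 0  0  0  0  1  0]
  L: [ 0  0 -3  1  0  1]
Echelon form has 4 nonzero rows (pivots: m,i,ρ,ΔT)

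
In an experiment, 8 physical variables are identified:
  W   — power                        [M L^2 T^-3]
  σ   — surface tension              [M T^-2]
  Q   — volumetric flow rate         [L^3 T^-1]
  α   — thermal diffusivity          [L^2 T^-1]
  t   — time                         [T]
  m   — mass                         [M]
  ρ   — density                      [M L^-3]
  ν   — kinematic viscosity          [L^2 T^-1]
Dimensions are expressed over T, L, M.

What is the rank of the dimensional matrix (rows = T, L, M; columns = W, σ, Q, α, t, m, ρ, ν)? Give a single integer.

Dimensional matrix (T×L×M by W×σ×Q×α×t×m×ρ×ν):
  T: [-3 -2 -1 -1  1  0  0 -1]
  L: [ 2  0  3  2  0  0 -3  2]
  M: [ 1  1  0  0  0  1  1  0]
Row reduction gives pivot columns W,σ,Q; rank = 3

3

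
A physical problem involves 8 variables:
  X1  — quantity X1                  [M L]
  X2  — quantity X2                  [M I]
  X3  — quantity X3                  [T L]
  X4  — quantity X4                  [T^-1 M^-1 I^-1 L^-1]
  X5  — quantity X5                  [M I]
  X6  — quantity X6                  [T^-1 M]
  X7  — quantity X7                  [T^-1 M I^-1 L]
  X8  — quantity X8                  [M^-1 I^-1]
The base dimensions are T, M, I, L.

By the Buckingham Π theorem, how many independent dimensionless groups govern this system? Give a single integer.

Write exponents as rows T,M,I,L / cols X1,X2,X3,X4,X5,X6,X7,X8:
  T: [ 0  0  1 -1  0 -1 -1  0]
  M: [ 1  1  0 -1  1  1  1 -1]
  I: [ 0  1  0 -1  1  0 -1 -1]
  L: [ 1  0  1 -1  0  0  1  0]
Echelon form has 3 nonzero rows (pivots: X1,X2,X3)
Π count = n − r = 8 − 3 = 5

5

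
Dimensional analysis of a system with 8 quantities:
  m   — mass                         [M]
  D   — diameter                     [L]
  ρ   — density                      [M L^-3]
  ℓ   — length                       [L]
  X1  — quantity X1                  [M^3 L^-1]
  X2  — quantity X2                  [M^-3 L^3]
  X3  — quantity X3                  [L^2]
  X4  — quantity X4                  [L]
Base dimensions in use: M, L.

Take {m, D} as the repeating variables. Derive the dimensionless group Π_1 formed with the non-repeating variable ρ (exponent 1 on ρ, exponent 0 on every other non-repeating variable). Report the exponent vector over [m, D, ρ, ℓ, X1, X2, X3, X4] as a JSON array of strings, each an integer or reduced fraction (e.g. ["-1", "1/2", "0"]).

["-1", "3", "1", "0", "0", "0", "0", "0"]

Dimensional matrix (M×L by m×D×ρ×ℓ×X1×X2×X3×X4):
  M: [ 1  0  1  0  3 -3  0  0]
  L: [ 0  1 -3  1 -1  3  2  1]
Echelon form has 2 nonzero rows (pivots: m,D)
Pivot set = {m,D}, free = {ρ,ℓ,X1,X2,X3,X4}
RREF:
  r0: [   1    0    1    0    3   -3    0    0]
  r1: [   0    1   -3    1   -1    3    2    1]
Fix exponent of ρ at 1, ℓ at 0, X1 at 0, X2 at 0, X3 at 0, X4 at 0; solve each RREF row for its pivot's exponent:
  r0: exp(m) + (1)·1 = 0 ⇒ exp(m) = -1
  r1: exp(D) + (-3)·1 = 0 ⇒ exp(D) = 3
Π_1 = m^-1 · D^3 · ρ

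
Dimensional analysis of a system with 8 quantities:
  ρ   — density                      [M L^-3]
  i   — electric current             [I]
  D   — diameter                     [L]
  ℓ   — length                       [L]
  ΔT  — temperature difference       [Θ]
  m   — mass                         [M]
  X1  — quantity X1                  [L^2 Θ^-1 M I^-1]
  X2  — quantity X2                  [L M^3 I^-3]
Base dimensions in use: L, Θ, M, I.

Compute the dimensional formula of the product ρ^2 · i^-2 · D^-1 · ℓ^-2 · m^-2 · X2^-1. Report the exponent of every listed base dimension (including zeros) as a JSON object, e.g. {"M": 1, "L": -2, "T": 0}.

{"L": -10, "Θ": 0, "M": -3, "I": 1}

Dimensional matrix (L×Θ×M×I by ρ×i×D×ℓ×ΔT×m×X1×X2):
  L: [-3  0  1  1  0  0  2  1]
  Θ: [ 0  0  0  0  1  0 -1  0]
  M: [ 1  0  0  0  0  1  1  3]
  I: [ 0  1  0  0  0  0 -1 -3]
  [L]: (2)·-3+(-2)·0+(-1)·1+(-2)·1+(-2)·0+(-1)·1 = -10
  [Θ]: (2)·0+(-2)·0+(-1)·0+(-2)·0+(-2)·0+(-1)·0 = 0
  [M]: (2)·1+(-2)·0+(-1)·0+(-2)·0+(-2)·1+(-1)·3 = -3
  [I]: (2)·0+(-2)·1+(-1)·0+(-2)·0+(-2)·0+(-1)·-3 = 1
⇒ L^-10 M^-3 I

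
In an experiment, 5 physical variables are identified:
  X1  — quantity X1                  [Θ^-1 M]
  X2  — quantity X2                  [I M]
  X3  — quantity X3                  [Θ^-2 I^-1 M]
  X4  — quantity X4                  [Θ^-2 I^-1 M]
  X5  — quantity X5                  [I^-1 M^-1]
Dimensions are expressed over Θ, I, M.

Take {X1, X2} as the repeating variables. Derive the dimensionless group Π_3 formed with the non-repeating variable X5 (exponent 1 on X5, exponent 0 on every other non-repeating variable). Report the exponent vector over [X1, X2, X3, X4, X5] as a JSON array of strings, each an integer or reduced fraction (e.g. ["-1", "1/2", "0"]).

Dimensional matrix (Θ×I×M by X1×X2×X3×X4×X5):
  Θ: [-1  0 -2 -2  0]
  I: [ 0  1 -1 -1 -1]
  M: [ 1  1  1  1 -1]
RREF → pivots at {X1,X2} ⇒ r = 2
Repeat: X1,X2; free: X3,X4,X5
RREF:
  r0: [   1    0    2    2    0]
  r1: [   0    1   -1   -1   -1]
  r2: [   0    0    0    0    0]
Fix exponent of X5 at 1, X3 at 0, X4 at 0; solve each RREF row for its pivot's exponent:
  r0: exp(X1) + (0)·1 = 0 ⇒ exp(X1) = 0
  r1: exp(X2) + (-1)·1 = 0 ⇒ exp(X2) = 1
Π_3 = X2 · X5

["0", "1", "0", "0", "1"]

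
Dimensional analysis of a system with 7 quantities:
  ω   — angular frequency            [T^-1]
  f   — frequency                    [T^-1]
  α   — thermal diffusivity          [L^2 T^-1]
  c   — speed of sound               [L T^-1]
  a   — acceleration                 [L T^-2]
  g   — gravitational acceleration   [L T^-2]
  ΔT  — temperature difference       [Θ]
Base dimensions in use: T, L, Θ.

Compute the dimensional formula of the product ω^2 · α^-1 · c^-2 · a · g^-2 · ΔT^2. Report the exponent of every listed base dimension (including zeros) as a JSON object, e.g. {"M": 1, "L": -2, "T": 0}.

Exponent matrix [T,L,Θ] × [ω,f,α,c,a,g,ΔT]:
  T: [-1 -1 -1 -1 -2 -2  0]
  L: [ 0  0  2  1  1  1  0]
  Θ: [ 0  0  0  0  0  0  1]
  [T]: (2)·-1+(-1)·-1+(-2)·-1+(1)·-2+(-2)·-2+(2)·0 = 3
  [L]: (2)·0+(-1)·2+(-2)·1+(1)·1+(-2)·1+(2)·0 = -5
  [Θ]: (2)·0+(-1)·0+(-2)·0+(1)·0+(-2)·0+(2)·1 = 2
⇒ T^3 L^-5 Θ^2

{"T": 3, "L": -5, "Θ": 2}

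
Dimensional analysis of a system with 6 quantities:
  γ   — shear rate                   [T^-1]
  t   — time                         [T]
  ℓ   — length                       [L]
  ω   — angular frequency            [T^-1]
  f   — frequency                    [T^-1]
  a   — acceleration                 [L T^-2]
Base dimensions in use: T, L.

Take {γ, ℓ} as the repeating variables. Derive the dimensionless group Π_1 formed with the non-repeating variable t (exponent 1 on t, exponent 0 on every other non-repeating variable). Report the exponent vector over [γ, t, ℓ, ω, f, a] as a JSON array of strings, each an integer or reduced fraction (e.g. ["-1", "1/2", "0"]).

Write exponents as rows T,L / cols γ,t,ℓ,ω,f,a:
  T: [-1  1  0 -1 -1 -2]
  L: [ 0  0  1  0  0  1]
RREF → pivots at {γ,ℓ} ⇒ r = 2
Pivot set = {γ,ℓ}, free = {t,ω,f,a}
RREF:
  r0: [   1   -1    0    1    1    2]
  r1: [   0    0    1    0    0    1]
Fix exponent of t at 1, ω at 0, f at 0, a at 0; solve each RREF row for its pivot's exponent:
  r0: exp(γ) + (-1)·1 = 0 ⇒ exp(γ) = 1
  r1: exp(ℓ) + (0)·1 = 0 ⇒ exp(ℓ) = 0
Π_1 = γ · t

["1", "1", "0", "0", "0", "0"]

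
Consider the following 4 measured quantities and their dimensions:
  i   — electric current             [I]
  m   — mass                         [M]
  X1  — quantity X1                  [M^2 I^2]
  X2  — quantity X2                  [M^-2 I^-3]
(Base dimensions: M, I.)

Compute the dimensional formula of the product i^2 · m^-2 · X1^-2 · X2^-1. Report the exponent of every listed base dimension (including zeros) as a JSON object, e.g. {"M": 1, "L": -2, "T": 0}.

{"M": -4, "I": 1}

Write exponents as rows M,I / cols i,m,X1,X2:
  M: [ 0  1  2 -2]
  I: [ 1  0  2 -3]
  [M]: (2)·0+(-2)·1+(-2)·2+(-1)·-2 = -4
  [I]: (2)·1+(-2)·0+(-2)·2+(-1)·-3 = 1
⇒ M^-4 I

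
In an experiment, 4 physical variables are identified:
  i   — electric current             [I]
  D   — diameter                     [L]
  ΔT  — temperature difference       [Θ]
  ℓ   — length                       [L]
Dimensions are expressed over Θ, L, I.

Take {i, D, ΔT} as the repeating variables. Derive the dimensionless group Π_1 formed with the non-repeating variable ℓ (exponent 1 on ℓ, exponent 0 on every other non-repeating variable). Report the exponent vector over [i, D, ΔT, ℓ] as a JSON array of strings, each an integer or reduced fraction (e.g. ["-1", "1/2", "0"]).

["0", "-1", "0", "1"]

Dimensional matrix (Θ×L×I by i×D×ΔT×ℓ):
  Θ: [ 0  0  1  0]
  L: [ 0  1  0  1]
  I: [ 1  0  0  0]
RREF → pivots at {i,D,ΔT} ⇒ r = 3
Pivot set = {i,D,ΔT}, free = {ℓ}
RREF:
  r0: [   1    0    0    0]
  r1: [   0    1    0    1]
  r2: [   0    0    1    0]
Fix exponent of ℓ at 1; solve each RREF row for its pivot's exponent:
  r0: exp(i) + (0)·1 = 0 ⇒ exp(i) = 0
  r1: exp(D) + (1)·1 = 0 ⇒ exp(D) = -1
  r2: exp(ΔT) + (0)·1 = 0 ⇒ exp(ΔT) = 0
Π_1 = D^-1 · ℓ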